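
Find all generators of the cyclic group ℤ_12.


g generates ℤ_n iff gcd(g,n) = 1
Checking each g ∈ {1,...,11}:
gcd(1,12) = 1
gcd(2,12) = 2
gcd(3,12) = 3
gcd(4,12) = 4
gcd(5,12) = 1
gcd(6,12) = 6
gcd(7,12) = 1
gcd(8,12) = 4
gcd(9,12) = 3
gcd(10,12) = 2
gcd(11,12) = 1
Generators: {1, 5, 7, 11}
Number of generators = φ(12) = 4

Generators of ℤ_12 = {1, 5, 7, 11}


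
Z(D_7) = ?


Z(G) = {g ∈ G | gx = xg for all x ∈ G}
For odd n, Z(D_n) = {e}: no nontrivial rotation commutes with all reflections

Z(D_7) = {e}


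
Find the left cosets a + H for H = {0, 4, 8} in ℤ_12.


H = {0, 4, 8}, |H| = 3
Number of cosets = |G|/|H| = 12/3 = 4
0 + H = {0, 4, 8}
1 + H = {1, 5, 9}
2 + H = {2, 6, 10}
3 + H = {3, 7, 11}

Cosets: 0+H={0,4,8}; 1+H={1,5,9}; 2+H={2,6,10}; 3+H={3,7,11}


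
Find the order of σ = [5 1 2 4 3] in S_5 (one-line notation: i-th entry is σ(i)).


Cycle decomposition: (1 5 3 2)
Cycle lengths: 4
Order = lcm(4) = 4

ord(σ) = 4


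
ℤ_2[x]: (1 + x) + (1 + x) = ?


Add coefficients mod 2:
x^0: 1 + 1 = 0 (mod 2)
x^1: 1 + 1 = 0 (mod 2)
Result: 0

f + g = 0


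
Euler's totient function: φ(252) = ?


Factor n: 252 = 2^2 × 3^2 × 7
φ(n) = n · ∏(1 - 1/p) over distinct primes p | n
φ(252) = 252 · (1 - 1/2) · (1 - 1/3) · (1 - 1/7) = 72

φ(252) = 72


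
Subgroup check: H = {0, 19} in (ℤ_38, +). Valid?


Subgroup test for H = {0, 19} in (ℤ_38, +):
(1) 0 ∈ H? Yes
(2) Closure: for all a,b ∈ H, (a+b) mod 38 ∈ H? Yes
(3) Inverses: for all a ∈ H, -a mod 38 ∈ H? Yes

Yes, H is a subgroup of ℤ_38


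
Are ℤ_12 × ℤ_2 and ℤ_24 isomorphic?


Comparing ℤ_12 × ℤ_2 and ℤ_24:
gcd(12,2) = 2 ≠ 1. Max element order in ℤ_12×ℤ_2 is lcm(12,2) = 12 < 24, so it has no element of order 24

No, ℤ_12 × ℤ_2 ≇ ℤ_24


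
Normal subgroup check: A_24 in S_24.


H = A_24 in S_24
A_24 has index 2 in S_24, and every subgroup of index 2 is normal

Yes, normal subgroup


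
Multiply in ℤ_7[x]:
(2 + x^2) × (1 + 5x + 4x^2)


Expand and collect like terms; reduce coefficients mod 7:
x^0: 2·1 = 2 ≡ 2 (mod 7)
x^1: 2·5 + 0·1 = 10 ≡ 3 (mod 7)
x^2: 2·4 + 0·5 + 1·1 = 9 ≡ 2 (mod 7)
x^3: 0·4 + 1·5 = 5 ≡ 5 (mod 7)
x^4: 1·4 = 4 ≡ 4 (mod 7)
Result: 2 + 3x + 2x^2 + 5x^3 + 4x^4

f · g = 2 + 3x + 2x^2 + 5x^3 + 4x^4


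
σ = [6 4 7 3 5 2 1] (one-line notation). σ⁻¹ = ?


To find σ⁻¹, swap domain and range:
σ(1) = 6 → σ⁻¹(6) = 1
σ(2) = 4 → σ⁻¹(4) = 2
σ(3) = 7 → σ⁻¹(7) = 3
σ(4) = 3 → σ⁻¹(3) = 4
σ(5) = 5 → σ⁻¹(5) = 5
σ(6) = 2 → σ⁻¹(2) = 6
σ(7) = 1 → σ⁻¹(1) = 7

σ⁻¹ = [7 6 4 2 5 1 3]


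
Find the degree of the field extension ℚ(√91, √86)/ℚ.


[ℚ(√91,√86):ℚ] = [ℚ(√91,√86):ℚ(√91)]·[ℚ(√91):ℚ] = 2·2 = 4

[ℚ(√91, √86)/ℚ] = 4


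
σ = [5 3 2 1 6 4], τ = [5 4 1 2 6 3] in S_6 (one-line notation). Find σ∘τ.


σ∘τ: apply τ first, then σ
1 →τ 5 →σ 6
2 →τ 4 →σ 1
3 →τ 1 →σ 5
4 →τ 2 →σ 3
5 →τ 6 →σ 4
6 →τ 3 →σ 2

σ∘τ = [6 1 5 3 4 2]


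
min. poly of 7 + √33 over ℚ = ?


Let α = 7 + √33. Then α - 7 = √33, so (α - 7)² = 33, giving α² - 14α + 16 = 0. Degree 2 and α ∉ ℚ, so this is the minimal polynomial.

Minimal polynomial: x² - 14x + 16


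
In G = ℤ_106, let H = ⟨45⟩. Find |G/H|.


|⟨45⟩| = n / gcd(45, 106) = 106 / 1 = 106
H is normal (ℤ_106 is abelian).
|G/H| = |G| / |H| = 106 / 106 = 1

|G/H| = 1


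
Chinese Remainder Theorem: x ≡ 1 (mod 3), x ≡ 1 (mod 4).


m₁ = 3, m₂ = 4, gcd = 1, so CRT applies. M = m₁·m₂ = 12
Let M₁ = M/m₁ = 4, M₂ = M/m₂ = 3
Find y₁ ≡ M₁⁻¹ (mod m₁): 4⁻¹ ≡ 1 (mod 3)
Find y₂ ≡ M₂⁻¹ (mod m₂): 3⁻¹ ≡ 3 (mod 4)
x = a₁·M₁·y₁ + a₂·M₂·y₂ = 1·4·1 + 1·3·3 = 13
Reduce mod 12: x ≡ 1
Check: 1 mod 3 = 1 ✓, 1 mod 4 = 1 ✓

x ≡ 1 (mod 12)


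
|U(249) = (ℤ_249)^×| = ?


U(n) is the group of units mod n; |U(n)| = φ(n)
|U(249)| = φ(249) = 164

|U(249) = (ℤ_249)^×| = 164


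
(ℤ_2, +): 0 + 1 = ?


Operation: addition mod 2
0 + 1 = (a + b) mod 2 with a = 0, b = 1

0 + 1 = 1


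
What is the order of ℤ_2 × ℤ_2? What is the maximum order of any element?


|ℤ_2 × ℤ_2| = 2 × 2 = 4
Max element order = lcm(2,2) = 2
Cyclic? No (gcd=2)

|ℤ_2×ℤ_2| = 4, max element order = 2


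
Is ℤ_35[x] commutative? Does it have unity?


ℤ_35 has zero divisors (5·7 ≡ 0), and these lift to constant zero divisors in ℤ_35[x]; so not an integral domain
Commutative: Yes
Integral domain: No
Has unity: Yes

ℤ_35[x]: Commutative=Yes, Unity=Yes


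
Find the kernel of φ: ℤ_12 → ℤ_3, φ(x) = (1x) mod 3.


Kernel = preimage of identity
ker(φ) = {x ∈ ℤ_12 : 1x ≡ 0 (mod 3)}. Since 3 | 12, φ is well-defined. The kernel is the cyclic subgroup ⟨3⟩ of ℤ_12 (order 4), i.e. {0, 3, 6, 9}

ker(φ) = {0, 3, 6, 9}


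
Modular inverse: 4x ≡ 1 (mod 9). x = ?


Use the extended Euclidean algorithm to write 1 = 4·s + 9·t; then s mod 9 is the inverse.
Euclidean algorithm:
  4 = 0·9 + 4
  9 = 2·4 + 1
  4 = 4·1 + 0
gcd(4,9) = 1
Back-substitution gives: 4·(-2) + 9·(1) = 1
So 4⁻¹ ≡ -2 ≡ 7 (mod 9)
Check: 4 × 7 = 28 ≡ 1 (mod 9) ✓

4⁻¹ ≡ 7 (mod 9)


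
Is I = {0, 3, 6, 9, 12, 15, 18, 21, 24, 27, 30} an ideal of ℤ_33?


Check ideal conditions for I = {0, 3, 6, 9, 12, 15, 18, 21, 24, 27, 30} in ℤ_33:
(1) I is an additive subgroup? Yes
(2) For r ∈ ℤ_33 and a ∈ I: r·a ∈ I? Yes

Yes, I is an ideal of ℤ_33


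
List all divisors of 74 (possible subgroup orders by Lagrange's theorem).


Lagrange's theorem: |H| divides |G|
|G| = 74
Divisors of 74: 1, 2, 37, 74

Possible subgroup orders: {1, 2, 37, 74}


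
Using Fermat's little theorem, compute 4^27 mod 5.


Fermat's little theorem: if p is prime and gcd(a,p)=1, then a^(p-1) ≡ 1 (mod p)
p = 5 is prime, gcd(4,5) = 1
Reduce exponent: 27 mod 4 = 3
So 4^27 ≡ 4^3 (mod 5)
4^3 mod 5 = 4

4^27 ≡ 4 (mod 5)


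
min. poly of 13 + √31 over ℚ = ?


Let α = 13 + √31. Then α - 13 = √31, so (α - 13)² = 31, giving α² - 26α + 138 = 0. Degree 2 and α ∉ ℚ, so this is the minimal polynomial.

Minimal polynomial: x² - 26x + 138


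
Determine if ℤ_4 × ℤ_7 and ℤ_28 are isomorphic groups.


Comparing ℤ_4 × ℤ_7 and ℤ_28:
gcd(4,7) = 1, so ℤ_4 × ℤ_7 ≅ ℤ_28 (CRT)

Yes, ℤ_4 × ℤ_7 ≅ ℤ_28


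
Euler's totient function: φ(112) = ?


Factor n: 112 = 2^4 × 7
φ(n) = n · ∏(1 - 1/p) over distinct primes p | n
φ(112) = 112 · (1 - 1/2) · (1 - 1/7) = 48

φ(112) = 48


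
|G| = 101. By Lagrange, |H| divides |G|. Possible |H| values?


Lagrange's theorem: |H| divides |G|
|G| = 101
Divisors of 101: 1, 101

Possible subgroup orders: {1, 101}


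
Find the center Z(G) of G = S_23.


Z(G) = {g ∈ G | gx = xg for all x ∈ G}
S_n is non-abelian for n ≥ 3; Z(S_23) is trivial

Z(S_23) = {e}


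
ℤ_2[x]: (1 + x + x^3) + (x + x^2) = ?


Add coefficients mod 2:
x^0: 1 + 0 = 1 (mod 2)
x^1: 1 + 1 = 0 (mod 2)
x^2: 0 + 1 = 1 (mod 2)
x^3: 1 + 0 = 1 (mod 2)
Result: 1 + x^2 + x^3

f + g = 1 + x^2 + x^3


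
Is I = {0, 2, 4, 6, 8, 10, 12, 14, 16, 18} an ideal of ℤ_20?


Check ideal conditions for I = {0, 2, 4, 6, 8, 10, 12, 14, 16, 18} in ℤ_20:
(1) I is an additive subgroup? Yes
(2) For r ∈ ℤ_20 and a ∈ I: r·a ∈ I? Yes

Yes, I is an ideal of ℤ_20


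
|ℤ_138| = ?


ℤ_n has n elements.

|ℤ_138| = 138


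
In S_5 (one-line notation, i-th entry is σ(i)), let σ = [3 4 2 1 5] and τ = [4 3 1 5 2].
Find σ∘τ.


σ∘τ: apply τ first, then σ
1 →τ 4 →σ 1
2 →τ 3 →σ 2
3 →τ 1 →σ 3
4 →τ 5 →σ 5
5 →τ 2 →σ 4

σ∘τ = [1 2 3 5 4]


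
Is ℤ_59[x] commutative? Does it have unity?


ℤ_59 is a field (n prime), so ℤ_59[x] is a commutative integral domain with unity
Commutative: Yes
Integral domain: Yes
Has unity: Yes

ℤ_59[x]: Commutative=Yes, Unity=Yes


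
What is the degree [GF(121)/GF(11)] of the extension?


GF(121) = GF(11^2), so the extension degree is 2

[GF(121)/GF(11)] = 2


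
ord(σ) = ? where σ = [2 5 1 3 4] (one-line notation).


Cycle decomposition: (1 2 5 4 3)
Cycle lengths: 5
Order = lcm(5) = 5

ord(σ) = 5


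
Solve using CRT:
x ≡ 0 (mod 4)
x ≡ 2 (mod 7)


m₁ = 4, m₂ = 7, gcd = 1, so CRT applies. M = m₁·m₂ = 28
Let M₁ = M/m₁ = 7, M₂ = M/m₂ = 4
Find y₁ ≡ M₁⁻¹ (mod m₁): 7⁻¹ ≡ 3 (mod 4)
Find y₂ ≡ M₂⁻¹ (mod m₂): 4⁻¹ ≡ 2 (mod 7)
x = a₁·M₁·y₁ + a₂·M₂·y₂ = 0·7·3 + 2·4·2 = 16
Reduce mod 28: x ≡ 16
Check: 16 mod 4 = 0 ✓, 16 mod 7 = 2 ✓

x ≡ 16 (mod 28)


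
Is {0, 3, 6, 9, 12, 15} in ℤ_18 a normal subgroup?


H = {0, 3, 6, 9, 12, 15} in ℤ_18
ℤ_18 is abelian; every subgroup of an abelian group is normal

Yes, normal subgroup


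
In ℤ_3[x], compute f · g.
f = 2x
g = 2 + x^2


Expand and collect like terms; reduce coefficients mod 3:
x^0: 0·2 = 0 ≡ 0 (mod 3)
x^1: 0·0 + 2·2 = 4 ≡ 1 (mod 3)
x^2: 0·1 + 2·0 = 0 ≡ 0 (mod 3)
x^3: 2·1 = 2 ≡ 2 (mod 3)
Result: x + 2x^3

f · g = x + 2x^3


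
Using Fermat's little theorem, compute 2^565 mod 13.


Fermat's little theorem: if p is prime and gcd(a,p)=1, then a^(p-1) ≡ 1 (mod p)
p = 13 is prime, gcd(2,13) = 1
Reduce exponent: 565 mod 12 = 1
So 2^565 ≡ 2^1 (mod 13)
2^1 mod 13 = 2

2^565 ≡ 2 (mod 13)


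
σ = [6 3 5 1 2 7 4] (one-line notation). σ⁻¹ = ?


To find σ⁻¹, swap domain and range:
σ(1) = 6 → σ⁻¹(6) = 1
σ(2) = 3 → σ⁻¹(3) = 2
σ(3) = 5 → σ⁻¹(5) = 3
σ(4) = 1 → σ⁻¹(1) = 4
σ(5) = 2 → σ⁻¹(2) = 5
σ(6) = 7 → σ⁻¹(7) = 6
σ(7) = 4 → σ⁻¹(4) = 7

σ⁻¹ = [4 5 2 7 3 1 6]


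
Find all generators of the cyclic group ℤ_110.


g generates ℤ_n iff gcd(g,n) = 1
Prime factors of 110: 2, 5, 11
Generators are g ∈ {1,...,109} not divisible by any of these primes.
Generators: {1, 3, 7, 9, 13, 17, 19, 21, 23, 27, 29, 31, 37, 39, 41, 43, 47, 49, 51, 53, 57, 59, 61, 63, 67, 69, 71, 73, 79, 81, 83, 87, 89, 91, 93, 97, 101, 103, 107, 109}
Number of generators = φ(110) = 40

Generators of ℤ_110 = {1, 3, 7, 9, 13, 17, 19, 21, 23, 27, 29, 31, 37, 39, 41, 43, 47, 49, 51, 53, 57, 59, 61, 63, 67, 69, 71, 73, 79, 81, 83, 87, 89, 91, 93, 97, 101, 103, 107, 109}


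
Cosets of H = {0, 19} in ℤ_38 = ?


H = {0, 19}, |H| = 2
Number of cosets = |G|/|H| = 38/2 = 19
0 + H = {0, 19}
1 + H = {1, 20}
2 + H = {2, 21}
3 + H = {3, 22}
4 + H = {4, 23}
5 + H = {5, 24}
6 + H = {6, 25}
7 + H = {7, 26}
8 + H = {8, 27}
9 + H = {9, 28}
10 + H = {10, 29}
11 + H = {11, 30}
12 + H = {12, 31}
13 + H = {13, 32}
14 + H = {14, 33}
15 + H = {15, 34}
16 + H = {16, 35}
17 + H = {17, 36}
18 + H = {18, 37}

Cosets: 0+H={0,19}; 1+H={1,20}; 2+H={2,21}; 3+H={3,22}; 4+H={4,23}; 5+H={5,24}; 6+H={6,25}; 7+H={7,26}; 8+H={8,27}; 9+H={9,28}; 10+H={10,29}; 11+H={11,30}; 12+H={12,31}; 13+H={13,32}; 14+H={14,33}; 15+H={15,34}; 16+H={16,35}; 17+H={17,36}; 18+H={18,37}


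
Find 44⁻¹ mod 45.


Use the extended Euclidean algorithm to write 1 = 44·s + 45·t; then s mod 45 is the inverse.
Euclidean algorithm:
  44 = 0·45 + 44
  45 = 1·44 + 1
  44 = 44·1 + 0
gcd(44,45) = 1
Back-substitution gives: 44·(-1) + 45·(1) = 1
So 44⁻¹ ≡ -1 ≡ 44 (mod 45)
Check: 44 × 44 = 1936 ≡ 1 (mod 45) ✓

44⁻¹ ≡ 44 (mod 45)


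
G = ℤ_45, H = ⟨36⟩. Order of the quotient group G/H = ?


|⟨36⟩| = n / gcd(36, 45) = 45 / 9 = 5
H is normal (ℤ_45 is abelian).
|G/H| = |G| / |H| = 45 / 5 = 9

|G/H| = 9


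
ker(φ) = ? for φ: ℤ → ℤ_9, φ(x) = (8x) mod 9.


Kernel = preimage of identity
ker(φ) = {x ∈ ℤ : 8x ≡ 0 (mod 9)}. gcd(8,9) = 1, so 8x ≡ 0 (mod 9) ⟺ x ≡ 0 (mod 9/1 = 9). Hence ker(φ) = 9ℤ

ker(φ) = 9ℤ


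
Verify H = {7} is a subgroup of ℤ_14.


Subgroup test for H = {7} in (ℤ_14, +):
(1) 0 ∈ H? No
(2) Closure: for all a,b ∈ H, (a+b) mod 14 ∈ H? No  [counterexample: 7 + 7 = 0 ∉ H]
(3) Inverses: for all a ∈ H, -a mod 14 ∈ H? Yes

No, H is not a subgroup of ℤ_14


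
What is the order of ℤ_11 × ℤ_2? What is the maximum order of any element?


|ℤ_11 × ℤ_2| = 11 × 2 = 22
Max element order = lcm(11,2) = 22
Cyclic? Yes (gcd=1)

|ℤ_11×ℤ_2| = 22, max element order = 22


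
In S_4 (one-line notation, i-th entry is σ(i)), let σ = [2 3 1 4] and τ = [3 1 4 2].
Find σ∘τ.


σ∘τ: apply τ first, then σ
1 →τ 3 →σ 1
2 →τ 1 →σ 2
3 →τ 4 →σ 4
4 →τ 2 →σ 3

σ∘τ = [1 2 4 3]


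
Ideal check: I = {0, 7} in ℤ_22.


Check ideal conditions for I = {0, 7} in ℤ_22:
(1) I is an additive subgroup? No
(2) For r ∈ ℤ_22 and a ∈ I: r·a ∈ I? No  [counterexample: r=2, a=7, r·a mod 22 = 14 ∉ I]

No, I is not an ideal of ℤ_22


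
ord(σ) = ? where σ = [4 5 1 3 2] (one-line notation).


Cycle decomposition: (1 4 3) (2 5)
Cycle lengths: 3, 2
Order = lcm(3, 2) = 6

ord(σ) = 6


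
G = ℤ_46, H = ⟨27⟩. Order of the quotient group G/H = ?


|⟨27⟩| = n / gcd(27, 46) = 46 / 1 = 46
H is normal (ℤ_46 is abelian).
|G/H| = |G| / |H| = 46 / 46 = 1

|G/H| = 1


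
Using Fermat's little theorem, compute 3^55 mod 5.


Fermat's little theorem: if p is prime and gcd(a,p)=1, then a^(p-1) ≡ 1 (mod p)
p = 5 is prime, gcd(3,5) = 1
Reduce exponent: 55 mod 4 = 3
So 3^55 ≡ 3^3 (mod 5)
3^3 mod 5 = 2

3^55 ≡ 2 (mod 5)


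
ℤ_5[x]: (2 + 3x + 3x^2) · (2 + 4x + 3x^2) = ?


Expand and collect like terms; reduce coefficients mod 5:
x^0: 2·2 = 4 ≡ 4 (mod 5)
x^1: 2·4 + 3·2 = 14 ≡ 4 (mod 5)
x^2: 2·3 + 3·4 + 3·2 = 24 ≡ 4 (mod 5)
x^3: 3·3 + 3·4 = 21 ≡ 1 (mod 5)
x^4: 3·3 = 9 ≡ 4 (mod 5)
Result: 4 + 4x + 4x^2 + x^3 + 4x^4

f · g = 4 + 4x + 4x^2 + x^3 + 4x^4


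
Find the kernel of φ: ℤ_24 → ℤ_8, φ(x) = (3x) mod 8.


Kernel = preimage of identity
ker(φ) = {x ∈ ℤ_24 : 3x ≡ 0 (mod 8)}. Since 8 | 24, φ is well-defined. The kernel is the cyclic subgroup ⟨8⟩ of ℤ_24 (order 3), i.e. {0, 8, 16}

ker(φ) = {0, 8, 16}


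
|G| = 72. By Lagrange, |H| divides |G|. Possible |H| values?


Lagrange's theorem: |H| divides |G|
|G| = 72
Divisors of 72: 1, 2, 3, 4, 6, 8, 9, 12, 18, 24, 36, 72

Possible subgroup orders: {1, 2, 3, 4, 6, 8, 9, 12, 18, 24, 36, 72}


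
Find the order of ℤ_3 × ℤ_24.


|A × B| = |A| · |B|
|ℤ_3 × ℤ_24| = 3 × 24 = 72

|ℤ_3 × ℤ_24| = 72


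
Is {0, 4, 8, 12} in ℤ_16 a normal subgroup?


H = {0, 4, 8, 12} in ℤ_16
ℤ_16 is abelian; every subgroup of an abelian group is normal

Yes, normal subgroup


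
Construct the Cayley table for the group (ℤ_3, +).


Elements: {0, 1, 2}
Operation: addition mod 3
Entry (a, b) = (a + b) mod 3

Cayley table:
  | 0 | 1 | 2
0 | 0 | 1 | 2
1 | 1 | 2 | 0
2 | 2 | 0 | 1


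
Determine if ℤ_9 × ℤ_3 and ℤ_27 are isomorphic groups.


Comparing ℤ_9 × ℤ_3 and ℤ_27:
gcd(9,3) = 3 ≠ 1. Max element order in ℤ_9×ℤ_3 is lcm(9,3) = 9 < 27, so it has no element of order 27

No, ℤ_9 × ℤ_3 ≇ ℤ_27


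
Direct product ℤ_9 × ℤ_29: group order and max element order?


|ℤ_9 × ℤ_29| = 9 × 29 = 261
Max element order = lcm(9,29) = 261
Cyclic? Yes (gcd=1)

|ℤ_9×ℤ_29| = 261, max element order = 261


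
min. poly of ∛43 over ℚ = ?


∛43 satisfies x³ - 43 = 0, irreducible over ℚ (no rational root; 43 is not a perfect cube)

Minimal polynomial: x³ - 43


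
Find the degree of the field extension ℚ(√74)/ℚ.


√74 has minimal polynomial x² - 74 (irreducible over ℚ since 74 is squarefree)

[ℚ(√74)/ℚ] = 2


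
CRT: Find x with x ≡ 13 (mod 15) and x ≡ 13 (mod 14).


m₁ = 15, m₂ = 14, gcd = 1, so CRT applies. M = m₁·m₂ = 210
Let M₁ = M/m₁ = 14, M₂ = M/m₂ = 15
Find y₁ ≡ M₁⁻¹ (mod m₁): 14⁻¹ ≡ 14 (mod 15)
Find y₂ ≡ M₂⁻¹ (mod m₂): 15⁻¹ ≡ 1 (mod 14)
x = a₁·M₁·y₁ + a₂·M₂·y₂ = 13·14·14 + 13·15·1 = 2743
Reduce mod 210: x ≡ 13
Check: 13 mod 15 = 13 ✓, 13 mod 14 = 13 ✓

x ≡ 13 (mod 210)


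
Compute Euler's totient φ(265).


Factor n: 265 = 5 × 53
φ(n) = n · ∏(1 - 1/p) over distinct primes p | n
φ(265) = 265 · (1 - 1/5) · (1 - 1/53) = 208

φ(265) = 208


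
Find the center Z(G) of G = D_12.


Z(G) = {g ∈ G | gx = xg for all x ∈ G}
For even n, Z(D_n) = {e, r^(n/2)}: the 180° rotation r^6 commutes with every reflection and rotation

Z(D_12) = {e, r^6}


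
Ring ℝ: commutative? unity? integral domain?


ℝ is a field: commutative, has unity, every nonzero element is a unit (hence an integral domain)
Commutative: Yes
Integral domain: Yes
Has unity: Yes

ℝ: Commutative=Yes, Unity=Yes


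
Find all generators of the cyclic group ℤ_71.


g generates ℤ_n iff gcd(g,n) = 1
Prime factors of 71: 71
Generators are g ∈ {1,...,70} not divisible by any of these primes.
Generators: {1, 2, 3, 4, 5, 6, 7, 8, 9, 10, 11, 12, 13, 14, 15, 16, 17, 18, 19, 20, 21, 22, 23, 24, 25, 26, 27, 28, 29, 30, 31, 32, 33, 34, 35, 36, 37, 38, 39, 40, 41, 42, 43, 44, 45, 46, 47, 48, 49, 50, 51, 52, 53, 54, 55, 56, 57, 58, 59, 60, 61, 62, 63, 64, 65, 66, 67, 68, 69, 70}
Number of generators = φ(71) = 70

Generators of ℤ_71 = {1, 2, 3, 4, 5, 6, 7, 8, 9, 10, 11, 12, 13, 14, 15, 16, 17, 18, 19, 20, 21, 22, 23, 24, 25, 26, 27, 28, 29, 30, 31, 32, 33, 34, 35, 36, 37, 38, 39, 40, 41, 42, 43, 44, 45, 46, 47, 48, 49, 50, 51, 52, 53, 54, 55, 56, 57, 58, 59, 60, 61, 62, 63, 64, 65, 66, 67, 68, 69, 70}


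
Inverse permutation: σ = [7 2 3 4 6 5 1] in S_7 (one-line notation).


To find σ⁻¹, swap domain and range:
σ(1) = 7 → σ⁻¹(7) = 1
σ(2) = 2 → σ⁻¹(2) = 2
σ(3) = 3 → σ⁻¹(3) = 3
σ(4) = 4 → σ⁻¹(4) = 4
σ(5) = 6 → σ⁻¹(6) = 5
σ(6) = 5 → σ⁻¹(5) = 6
σ(7) = 1 → σ⁻¹(1) = 7

σ⁻¹ = [7 2 3 4 6 5 1]


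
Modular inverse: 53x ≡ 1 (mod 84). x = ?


Use the extended Euclidean algorithm to write 1 = 53·s + 84·t; then s mod 84 is the inverse.
Euclidean algorithm:
  53 = 0·84 + 53
  84 = 1·53 + 31
  53 = 1·31 + 22
  31 = 1·22 + 9
  22 = 2·9 + 4
  9 = 2·4 + 1
  4 = 4·1 + 0
gcd(53,84) = 1
Back-substitution gives: 53·(-19) + 84·(12) = 1
So 53⁻¹ ≡ -19 ≡ 65 (mod 84)
Check: 53 × 65 = 3445 ≡ 1 (mod 84) ✓

53⁻¹ ≡ 65 (mod 84)


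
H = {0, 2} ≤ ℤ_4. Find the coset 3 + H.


3 + H = {3 + h (mod 4) : h ∈ H}
3+0=3, 3+2=1
3 + H = {1, 3} = 1 + H

3 + H = {1, 3}


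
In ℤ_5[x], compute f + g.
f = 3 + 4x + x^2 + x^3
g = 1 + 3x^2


Add coefficients mod 5:
x^0: 3 + 1 = 4 (mod 5)
x^1: 4 + 0 = 4 (mod 5)
x^2: 1 + 3 = 4 (mod 5)
x^3: 1 + 0 = 1 (mod 5)
Result: 4 + 4x + 4x^2 + x^3

f + g = 4 + 4x + 4x^2 + x^3


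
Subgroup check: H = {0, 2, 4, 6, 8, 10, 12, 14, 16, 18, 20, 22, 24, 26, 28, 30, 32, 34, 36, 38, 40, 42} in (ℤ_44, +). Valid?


Subgroup test for H = {0, 2, 4, 6, 8, 10, 12, 14, 16, 18, 20, 22, 24, 26, 28, 30, 32, 34, 36, 38, 40, 42} in (ℤ_44, +):
(1) 0 ∈ H? Yes
(2) Closure: for all a,b ∈ H, (a+b) mod 44 ∈ H? Yes
(3) Inverses: for all a ∈ H, -a mod 44 ∈ H? Yes

Yes, H is a subgroup of ℤ_44


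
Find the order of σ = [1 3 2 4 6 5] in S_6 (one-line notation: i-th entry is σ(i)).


Cycle decomposition: (2 3) (5 6)
Cycle lengths: 2, 2
Order = lcm(2, 2) = 2

ord(σ) = 2


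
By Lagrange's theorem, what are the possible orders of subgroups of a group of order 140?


Lagrange's theorem: |H| divides |G|
|G| = 140
Divisors of 140: 1, 2, 4, 5, 7, 10, 14, 20, 28, 35, 70, 140

Possible subgroup orders: {1, 2, 4, 5, 7, 10, 14, 20, 28, 35, 70, 140}


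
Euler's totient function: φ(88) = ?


Factor n: 88 = 2^3 × 11
φ(n) = n · ∏(1 - 1/p) over distinct primes p | n
φ(88) = 88 · (1 - 1/2) · (1 - 1/11) = 40

φ(88) = 40


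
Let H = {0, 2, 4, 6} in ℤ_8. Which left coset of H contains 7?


7 + H = {7 + h (mod 8) : h ∈ H}
7+0=7, 7+2=1, 7+4=3, 7+6=5
7 + H = {1, 3, 5, 7} = 1 + H

7 + H = {1, 3, 5, 7}


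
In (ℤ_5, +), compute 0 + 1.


Operation: addition mod 5
0 + 1 = (a + b) mod 5 with a = 0, b = 1

0 + 1 = 1


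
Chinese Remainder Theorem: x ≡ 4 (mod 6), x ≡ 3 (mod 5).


m₁ = 6, m₂ = 5, gcd = 1, so CRT applies. M = m₁·m₂ = 30
Let M₁ = M/m₁ = 5, M₂ = M/m₂ = 6
Find y₁ ≡ M₁⁻¹ (mod m₁): 5⁻¹ ≡ 5 (mod 6)
Find y₂ ≡ M₂⁻¹ (mod m₂): 6⁻¹ ≡ 1 (mod 5)
x = a₁·M₁·y₁ + a₂·M₂·y₂ = 4·5·5 + 3·6·1 = 118
Reduce mod 30: x ≡ 28
Check: 28 mod 6 = 4 ✓, 28 mod 5 = 3 ✓

x ≡ 28 (mod 30)


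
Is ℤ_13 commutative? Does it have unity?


ℤ_13 is a commutative ring with unity 1; 13 is prime, so ℤ_13 is a field (hence an integral domain)
Commutative: Yes
Integral domain: Yes
Has unity: Yes

ℤ_13: Commutative=Yes, Unity=Yes


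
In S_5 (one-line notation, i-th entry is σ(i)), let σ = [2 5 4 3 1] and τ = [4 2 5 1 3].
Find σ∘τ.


σ∘τ: apply τ first, then σ
1 →τ 4 →σ 3
2 →τ 2 →σ 5
3 →τ 5 →σ 1
4 →τ 1 →σ 2
5 →τ 3 →σ 4

σ∘τ = [3 5 1 2 4]


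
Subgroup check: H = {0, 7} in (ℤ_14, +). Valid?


Subgroup test for H = {0, 7} in (ℤ_14, +):
(1) 0 ∈ H? Yes
(2) Closure: for all a,b ∈ H, (a+b) mod 14 ∈ H? Yes
(3) Inverses: for all a ∈ H, -a mod 14 ∈ H? Yes

Yes, H is a subgroup of ℤ_14


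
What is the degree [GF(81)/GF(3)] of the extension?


GF(81) = GF(3^4), so the extension degree is 4

[GF(81)/GF(3)] = 4


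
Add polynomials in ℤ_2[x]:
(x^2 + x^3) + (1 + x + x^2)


Add coefficients mod 2:
x^0: 0 + 1 = 1 (mod 2)
x^1: 0 + 1 = 1 (mod 2)
x^2: 1 + 1 = 0 (mod 2)
x^3: 1 + 0 = 1 (mod 2)
Result: 1 + x + x^3

f + g = 1 + x + x^3


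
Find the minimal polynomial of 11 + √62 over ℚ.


Let α = 11 + √62. Then α - 11 = √62, so (α - 11)² = 62, giving α² - 22α + 59 = 0. Degree 2 and α ∉ ℚ, so this is the minimal polynomial.

Minimal polynomial: x² - 22x + 59


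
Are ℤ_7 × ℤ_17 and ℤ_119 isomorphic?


Comparing ℤ_7 × ℤ_17 and ℤ_119:
gcd(7,17) = 1, so ℤ_7 × ℤ_17 ≅ ℤ_119 (CRT)

Yes, ℤ_7 × ℤ_17 ≅ ℤ_119


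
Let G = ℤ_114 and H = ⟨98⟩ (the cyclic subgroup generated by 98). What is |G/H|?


|⟨98⟩| = n / gcd(98, 114) = 114 / 2 = 57
H is normal (ℤ_114 is abelian).
|G/H| = |G| / |H| = 114 / 57 = 2

|G/H| = 2


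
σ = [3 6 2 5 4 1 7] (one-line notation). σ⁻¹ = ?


To find σ⁻¹, swap domain and range:
σ(1) = 3 → σ⁻¹(3) = 1
σ(2) = 6 → σ⁻¹(6) = 2
σ(3) = 2 → σ⁻¹(2) = 3
σ(4) = 5 → σ⁻¹(5) = 4
σ(5) = 4 → σ⁻¹(4) = 5
σ(6) = 1 → σ⁻¹(1) = 6
σ(7) = 7 → σ⁻¹(7) = 7

σ⁻¹ = [6 3 1 5 4 2 7]


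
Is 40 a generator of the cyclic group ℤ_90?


g generates ℤ_n iff gcd(g, n) = 1
gcd(40, 90) = 10
Since gcd = 10 ≠ 1, ⟨40⟩ has order 9 < 90, so 40 is not a generator.

No, 40 does not generate ℤ_90


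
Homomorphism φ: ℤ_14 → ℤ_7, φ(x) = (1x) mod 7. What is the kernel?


Kernel = preimage of identity
ker(φ) = {x ∈ ℤ_14 : 1x ≡ 0 (mod 7)}. Since 7 | 14, φ is well-defined. The kernel is the cyclic subgroup ⟨7⟩ of ℤ_14 (order 2), i.e. {0, 7}

ker(φ) = {0, 7}


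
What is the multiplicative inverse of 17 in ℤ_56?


Use the extended Euclidean algorithm to write 1 = 17·s + 56·t; then s mod 56 is the inverse.
Euclidean algorithm:
  17 = 0·56 + 17
  56 = 3·17 + 5
  17 = 3·5 + 2
  5 = 2·2 + 1
  2 = 2·1 + 0
gcd(17,56) = 1
Back-substitution gives: 17·(-23) + 56·(7) = 1
So 17⁻¹ ≡ -23 ≡ 33 (mod 56)
Check: 17 × 33 = 561 ≡ 1 (mod 56) ✓

17⁻¹ ≡ 33 (mod 56)


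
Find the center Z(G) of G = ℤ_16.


Z(G) = {g ∈ G | gx = xg for all x ∈ G}
ℤ_16 is abelian, so Z(G) = G

Z(ℤ_16) = ℤ_16


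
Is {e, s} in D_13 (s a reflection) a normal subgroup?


H = {e, s} in D_13 (s a reflection)
r·s·r⁻¹ = sr⁻² ≠ s for n ≥ 3, so {e, s} is not closed under conjugation

No, not a normal subgroup


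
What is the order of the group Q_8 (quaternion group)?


Q_8 = {±1, ±i, ±j, ±k}
|Q_8| = 8

|Q_8 (quaternion group)| = 8


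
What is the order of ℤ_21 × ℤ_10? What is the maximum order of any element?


|ℤ_21 × ℤ_10| = 21 × 10 = 210
Max element order = lcm(21,10) = 210
Cyclic? Yes (gcd=1)

|ℤ_21×ℤ_10| = 210, max element order = 210


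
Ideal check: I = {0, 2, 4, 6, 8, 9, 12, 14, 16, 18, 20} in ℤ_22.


Check ideal conditions for I = {0, 2, 4, 6, 8, 9, 12, 14, 16, 18, 20} in ℤ_22:
(1) I is an additive subgroup? No
(2) For r ∈ ℤ_22 and a ∈ I: r·a ∈ I? No  [counterexample: r=2, a=16, r·a mod 22 = 10 ∉ I]

No, I is not an ideal of ℤ_22


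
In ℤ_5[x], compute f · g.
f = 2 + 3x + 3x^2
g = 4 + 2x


Expand and collect like terms; reduce coefficients mod 5:
x^0: 2·4 = 8 ≡ 3 (mod 5)
x^1: 2·2 + 3·4 = 16 ≡ 1 (mod 5)
x^2: 3·2 + 3·4 = 18 ≡ 3 (mod 5)
x^3: 3·2 = 6 ≡ 1 (mod 5)
Result: 3 + x + 3x^2 + x^3

f · g = 3 + x + 3x^2 + x^3


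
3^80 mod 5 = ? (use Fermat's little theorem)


Fermat's little theorem: if p is prime and gcd(a,p)=1, then a^(p-1) ≡ 1 (mod p)
p = 5 is prime, gcd(3,5) = 1
Reduce exponent: 80 mod 4 = 0
So 3^80 ≡ 3^0 (mod 5)
3^0 = 1

3^80 ≡ 1 (mod 5)


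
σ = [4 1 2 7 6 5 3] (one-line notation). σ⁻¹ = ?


To find σ⁻¹, swap domain and range:
σ(1) = 4 → σ⁻¹(4) = 1
σ(2) = 1 → σ⁻¹(1) = 2
σ(3) = 2 → σ⁻¹(2) = 3
σ(4) = 7 → σ⁻¹(7) = 4
σ(5) = 6 → σ⁻¹(6) = 5
σ(6) = 5 → σ⁻¹(5) = 6
σ(7) = 3 → σ⁻¹(3) = 7

σ⁻¹ = [2 3 7 1 6 5 4]


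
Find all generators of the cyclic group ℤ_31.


g generates ℤ_n iff gcd(g,n) = 1
Prime factors of 31: 31
Generators are g ∈ {1,...,30} not divisible by any of these primes.
Generators: {1, 2, 3, 4, 5, 6, 7, 8, 9, 10, 11, 12, 13, 14, 15, 16, 17, 18, 19, 20, 21, 22, 23, 24, 25, 26, 27, 28, 29, 30}
Number of generators = φ(31) = 30

Generators of ℤ_31 = {1, 2, 3, 4, 5, 6, 7, 8, 9, 10, 11, 12, 13, 14, 15, 16, 17, 18, 19, 20, 21, 22, 23, 24, 25, 26, 27, 28, 29, 30}


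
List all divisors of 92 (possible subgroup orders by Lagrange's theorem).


Lagrange's theorem: |H| divides |G|
|G| = 92
Divisors of 92: 1, 2, 4, 23, 46, 92

Possible subgroup orders: {1, 2, 4, 23, 46, 92}


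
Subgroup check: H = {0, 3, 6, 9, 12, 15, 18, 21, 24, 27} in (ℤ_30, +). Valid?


Subgroup test for H = {0, 3, 6, 9, 12, 15, 18, 21, 24, 27} in (ℤ_30, +):
(1) 0 ∈ H? Yes
(2) Closure: for all a,b ∈ H, (a+b) mod 30 ∈ H? Yes
(3) Inverses: for all a ∈ H, -a mod 30 ∈ H? Yes

Yes, H is a subgroup of ℤ_30


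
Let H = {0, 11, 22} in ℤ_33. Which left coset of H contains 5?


5 + H = {5 + h (mod 33) : h ∈ H}
5+0=5, 5+11=16, 5+22=27

5 + H = {5, 16, 27}


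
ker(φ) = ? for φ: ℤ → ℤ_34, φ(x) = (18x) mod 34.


Kernel = preimage of identity
ker(φ) = {x ∈ ℤ : 18x ≡ 0 (mod 34)}. gcd(18,34) = 2, so 18x ≡ 0 (mod 34) ⟺ x ≡ 0 (mod 34/2 = 17). Hence ker(φ) = 17ℤ

ker(φ) = 17ℤ


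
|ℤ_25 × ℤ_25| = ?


|A × B| = |A| · |B|
|ℤ_25 × ℤ_25| = 25 × 25 = 625

|ℤ_25 × ℤ_25| = 625


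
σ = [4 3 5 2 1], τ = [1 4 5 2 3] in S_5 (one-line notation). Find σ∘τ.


σ∘τ: apply τ first, then σ
1 →τ 1 →σ 4
2 →τ 4 →σ 2
3 →τ 5 →σ 1
4 →τ 2 →σ 3
5 →τ 3 →σ 5

σ∘τ = [4 2 1 3 5]


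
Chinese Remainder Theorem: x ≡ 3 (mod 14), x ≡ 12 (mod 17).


m₁ = 14, m₂ = 17, gcd = 1, so CRT applies. M = m₁·m₂ = 238
Let M₁ = M/m₁ = 17, M₂ = M/m₂ = 14
Find y₁ ≡ M₁⁻¹ (mod m₁): 17⁻¹ ≡ 5 (mod 14)
Find y₂ ≡ M₂⁻¹ (mod m₂): 14⁻¹ ≡ 11 (mod 17)
x = a₁·M₁·y₁ + a₂·M₂·y₂ = 3·17·5 + 12·14·11 = 2103
Reduce mod 238: x ≡ 199
Check: 199 mod 14 = 3 ✓, 199 mod 17 = 12 ✓

x ≡ 199 (mod 238)


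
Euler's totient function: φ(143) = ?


Factor n: 143 = 11 × 13
φ(n) = n · ∏(1 - 1/p) over distinct primes p | n
φ(143) = 143 · (1 - 1/11) · (1 - 1/13) = 120

φ(143) = 120


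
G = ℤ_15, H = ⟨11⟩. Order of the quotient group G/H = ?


|⟨11⟩| = n / gcd(11, 15) = 15 / 1 = 15
H is normal (ℤ_15 is abelian).
|G/H| = |G| / |H| = 15 / 15 = 1

|G/H| = 1


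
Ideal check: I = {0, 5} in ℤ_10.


Check ideal conditions for I = {0, 5} in ℤ_10:
(1) I is an additive subgroup? Yes
(2) For r ∈ ℤ_10 and a ∈ I: r·a ∈ I? Yes

Yes, I is an ideal of ℤ_10


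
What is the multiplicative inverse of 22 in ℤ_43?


Use the extended Euclidean algorithm to write 1 = 22·s + 43·t; then s mod 43 is the inverse.
Euclidean algorithm:
  22 = 0·43 + 22
  43 = 1·22 + 21
  22 = 1·21 + 1
  21 = 21·1 + 0
gcd(22,43) = 1
Back-substitution gives: 22·(2) + 43·(-1) = 1
So 22⁻¹ ≡ 2 ≡ 2 (mod 43)
Check: 22 × 2 = 44 ≡ 1 (mod 43) ✓

22⁻¹ ≡ 2 (mod 43)


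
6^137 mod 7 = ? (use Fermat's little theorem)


Fermat's little theorem: if p is prime and gcd(a,p)=1, then a^(p-1) ≡ 1 (mod p)
p = 7 is prime, gcd(6,7) = 1
Reduce exponent: 137 mod 6 = 5
So 6^137 ≡ 6^5 (mod 7)
6^5 mod 7 = 6

6^137 ≡ 6 (mod 7)


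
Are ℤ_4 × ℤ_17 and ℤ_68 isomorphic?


Comparing ℤ_4 × ℤ_17 and ℤ_68:
gcd(4,17) = 1, so ℤ_4 × ℤ_17 ≅ ℤ_68 (CRT)

Yes, ℤ_4 × ℤ_17 ≅ ℤ_68


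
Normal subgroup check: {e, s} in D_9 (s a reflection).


H = {e, s} in D_9 (s a reflection)
r·s·r⁻¹ = sr⁻² ≠ s for n ≥ 3, so {e, s} is not closed under conjugation

No, not a normal subgroup


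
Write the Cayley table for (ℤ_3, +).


Elements: {0, 1, 2}
Operation: addition mod 3
Entry (a, b) = (a + b) mod 3

Cayley table:
  | 0 | 1 | 2
0 | 0 | 1 | 2
1 | 1 | 2 | 0
2 | 2 | 0 | 1


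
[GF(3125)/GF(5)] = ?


GF(3125) = GF(5^5), so the extension degree is 5

[GF(3125)/GF(5)] = 5


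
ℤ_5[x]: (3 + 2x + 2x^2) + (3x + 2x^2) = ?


Add coefficients mod 5:
x^0: 3 + 0 = 3 (mod 5)
x^1: 2 + 3 = 0 (mod 5)
x^2: 2 + 2 = 4 (mod 5)
Result: 3 + 4x^2

f + g = 3 + 4x^2


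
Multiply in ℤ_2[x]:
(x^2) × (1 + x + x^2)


Expand and collect like terms; reduce coefficients mod 2:
x^0: 0·1 = 0 ≡ 0 (mod 2)
x^1: 0·1 + 0·1 = 0 ≡ 0 (mod 2)
x^2: 0·1 + 0·1 + 1·1 = 1 ≡ 1 (mod 2)
x^3: 0·1 + 1·1 = 1 ≡ 1 (mod 2)
x^4: 1·1 = 1 ≡ 1 (mod 2)
Result: x^2 + x^3 + x^4

f · g = x^2 + x^3 + x^4


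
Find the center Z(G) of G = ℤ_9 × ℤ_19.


Z(G) = {g ∈ G | gx = xg for all x ∈ G}
Direct product of abelian groups is abelian, so Z(G) = G

Z(ℤ_9 × ℤ_19) = ℤ_9 × ℤ_19


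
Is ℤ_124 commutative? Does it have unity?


ℤ_124 is a commutative ring with unity 1; 124 = 2×62 is composite, so 2·62 ≡ 0 gives zero divisors (not an integral domain)
Commutative: Yes
Integral domain: No
Has unity: Yes

ℤ_124: Commutative=Yes, Unity=Yes


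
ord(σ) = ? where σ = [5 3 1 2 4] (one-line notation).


Cycle decomposition: (1 5 4 2 3)
Cycle lengths: 5
Order = lcm(5) = 5

ord(σ) = 5


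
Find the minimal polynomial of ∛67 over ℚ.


∛67 satisfies x³ - 67 = 0, irreducible over ℚ (no rational root; 67 is not a perfect cube)

Minimal polynomial: x³ - 67


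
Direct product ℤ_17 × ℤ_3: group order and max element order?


|ℤ_17 × ℤ_3| = 17 × 3 = 51
Max element order = lcm(17,3) = 51
Cyclic? Yes (gcd=1)

|ℤ_17×ℤ_3| = 51, max element order = 51


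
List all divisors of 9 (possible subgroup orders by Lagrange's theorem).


Lagrange's theorem: |H| divides |G|
|G| = 9
Divisors of 9: 1, 3, 9

Possible subgroup orders: {1, 3, 9}


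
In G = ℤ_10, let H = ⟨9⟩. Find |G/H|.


|⟨9⟩| = n / gcd(9, 10) = 10 / 1 = 10
H is normal (ℤ_10 is abelian).
|G/H| = |G| / |H| = 10 / 10 = 1

|G/H| = 1


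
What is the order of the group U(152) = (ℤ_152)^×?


U(n) is the group of units mod n; |U(n)| = φ(n)
|U(152)| = φ(152) = 72

|U(152) = (ℤ_152)^×| = 72


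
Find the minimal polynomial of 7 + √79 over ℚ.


Let α = 7 + √79. Then α - 7 = √79, so (α - 7)² = 79, giving α² - 14α - 30 = 0. Degree 2 and α ∉ ℚ, so this is the minimal polynomial.

Minimal polynomial: x² - 14x - 30


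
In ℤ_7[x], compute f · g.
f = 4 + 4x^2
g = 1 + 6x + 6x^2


Expand and collect like terms; reduce coefficients mod 7:
x^0: 4·1 = 4 ≡ 4 (mod 7)
x^1: 4·6 + 0·1 = 24 ≡ 3 (mod 7)
x^2: 4·6 + 0·6 + 4·1 = 28 ≡ 0 (mod 7)
x^3: 0·6 + 4·6 = 24 ≡ 3 (mod 7)
x^4: 4·6 = 24 ≡ 3 (mod 7)
Result: 4 + 3x + 3x^3 + 3x^4

f · g = 4 + 3x + 3x^3 + 3x^4


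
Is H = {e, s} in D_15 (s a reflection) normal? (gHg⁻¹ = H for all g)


H = {e, s} in D_15 (s a reflection)
r·s·r⁻¹ = sr⁻² ≠ s for n ≥ 3, so {e, s} is not closed under conjugation

No, not a normal subgroup


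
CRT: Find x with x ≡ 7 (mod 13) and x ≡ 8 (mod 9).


m₁ = 13, m₂ = 9, gcd = 1, so CRT applies. M = m₁·m₂ = 117
Let M₁ = M/m₁ = 9, M₂ = M/m₂ = 13
Find y₁ ≡ M₁⁻¹ (mod m₁): 9⁻¹ ≡ 3 (mod 13)
Find y₂ ≡ M₂⁻¹ (mod m₂): 13⁻¹ ≡ 7 (mod 9)
x = a₁·M₁·y₁ + a₂·M₂·y₂ = 7·9·3 + 8·13·7 = 917
Reduce mod 117: x ≡ 98
Check: 98 mod 13 = 7 ✓, 98 mod 9 = 8 ✓

x ≡ 98 (mod 117)


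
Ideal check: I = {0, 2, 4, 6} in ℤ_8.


Check ideal conditions for I = {0, 2, 4, 6} in ℤ_8:
(1) I is an additive subgroup? Yes
(2) For r ∈ ℤ_8 and a ∈ I: r·a ∈ I? Yes

Yes, I is an ideal of ℤ_8


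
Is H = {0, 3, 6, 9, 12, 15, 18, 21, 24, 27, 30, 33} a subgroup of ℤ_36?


Subgroup test for H = {0, 3, 6, 9, 12, 15, 18, 21, 24, 27, 30, 33} in (ℤ_36, +):
(1) 0 ∈ H? Yes
(2) Closure: for all a,b ∈ H, (a+b) mod 36 ∈ H? Yes
(3) Inverses: for all a ∈ H, -a mod 36 ∈ H? Yes

Yes, H is a subgroup of ℤ_36


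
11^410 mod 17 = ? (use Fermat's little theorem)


Fermat's little theorem: if p is prime and gcd(a,p)=1, then a^(p-1) ≡ 1 (mod p)
p = 17 is prime, gcd(11,17) = 1
Reduce exponent: 410 mod 16 = 10
So 11^410 ≡ 11^10 (mod 17)
11^10 mod 17 = 15

11^410 ≡ 15 (mod 17)


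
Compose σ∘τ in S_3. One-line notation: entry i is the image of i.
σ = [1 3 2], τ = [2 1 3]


σ∘τ: apply τ first, then σ
1 →τ 2 →σ 3
2 →τ 1 →σ 1
3 →τ 3 →σ 2

σ∘τ = [3 1 2]


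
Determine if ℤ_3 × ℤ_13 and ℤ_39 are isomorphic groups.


Comparing ℤ_3 × ℤ_13 and ℤ_39:
gcd(3,13) = 1, so ℤ_3 × ℤ_13 ≅ ℤ_39 (CRT)

Yes, ℤ_3 × ℤ_13 ≅ ℤ_39


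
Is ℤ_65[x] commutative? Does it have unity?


ℤ_65 has zero divisors (5·13 ≡ 0), and these lift to constant zero divisors in ℤ_65[x]; so not an integral domain
Commutative: Yes
Integral domain: No
Has unity: Yes

ℤ_65[x]: Commutative=Yes, Unity=Yes


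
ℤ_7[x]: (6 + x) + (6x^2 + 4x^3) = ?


Add coefficients mod 7:
x^0: 6 + 0 = 6 (mod 7)
x^1: 1 + 0 = 1 (mod 7)
x^2: 0 + 6 = 6 (mod 7)
x^3: 0 + 4 = 4 (mod 7)
Result: 6 + x + 6x^2 + 4x^3

f + g = 6 + x + 6x^2 + 4x^3


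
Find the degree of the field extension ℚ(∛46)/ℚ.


∛46 has minimal polynomial x³ - 46 (irreducible over ℚ since 46 is not a perfect cube)

[ℚ(∛46)/ℚ] = 3


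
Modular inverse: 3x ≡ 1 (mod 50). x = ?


Use the extended Euclidean algorithm to write 1 = 3·s + 50·t; then s mod 50 is the inverse.
Euclidean algorithm:
  3 = 0·50 + 3
  50 = 16·3 + 2
  3 = 1·2 + 1
  2 = 2·1 + 0
gcd(3,50) = 1
Back-substitution gives: 3·(17) + 50·(-1) = 1
So 3⁻¹ ≡ 17 ≡ 17 (mod 50)
Check: 3 × 17 = 51 ≡ 1 (mod 50) ✓

3⁻¹ ≡ 17 (mod 50)


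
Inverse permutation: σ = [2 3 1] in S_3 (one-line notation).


To find σ⁻¹, swap domain and range:
σ(1) = 2 → σ⁻¹(2) = 1
σ(2) = 3 → σ⁻¹(3) = 2
σ(3) = 1 → σ⁻¹(1) = 3

σ⁻¹ = [3 1 2]


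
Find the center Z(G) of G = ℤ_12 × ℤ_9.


Z(G) = {g ∈ G | gx = xg for all x ∈ G}
Direct product of abelian groups is abelian, so Z(G) = G

Z(ℤ_12 × ℤ_9) = ℤ_12 × ℤ_9


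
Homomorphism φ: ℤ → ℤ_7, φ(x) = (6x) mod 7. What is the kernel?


Kernel = preimage of identity
ker(φ) = {x ∈ ℤ : 6x ≡ 0 (mod 7)}. gcd(6,7) = 1, so 6x ≡ 0 (mod 7) ⟺ x ≡ 0 (mod 7/1 = 7). Hence ker(φ) = 7ℤ

ker(φ) = 7ℤ


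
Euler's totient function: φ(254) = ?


Factor n: 254 = 2 × 127
φ(n) = n · ∏(1 - 1/p) over distinct primes p | n
φ(254) = 254 · (1 - 1/2) · (1 - 1/127) = 126

φ(254) = 126


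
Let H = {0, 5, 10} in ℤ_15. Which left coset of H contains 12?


12 + H = {12 + h (mod 15) : h ∈ H}
12+0=12, 12+5=2, 12+10=7
12 + H = {2, 7, 12} = 2 + H

12 + H = {2, 7, 12}


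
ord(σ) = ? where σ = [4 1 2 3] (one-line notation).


Cycle decomposition: (1 4 3 2)
Cycle lengths: 4
Order = lcm(4) = 4

ord(σ) = 4


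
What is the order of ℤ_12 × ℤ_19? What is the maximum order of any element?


|ℤ_12 × ℤ_19| = 12 × 19 = 228
Max element order = lcm(12,19) = 228
Cyclic? Yes (gcd=1)

|ℤ_12×ℤ_19| = 228, max element order = 228


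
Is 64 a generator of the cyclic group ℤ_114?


g generates ℤ_n iff gcd(g, n) = 1
gcd(64, 114) = 2
Since gcd = 2 ≠ 1, ⟨64⟩ has order 57 < 114, so 64 is not a generator.

No, 64 does not generate ℤ_114


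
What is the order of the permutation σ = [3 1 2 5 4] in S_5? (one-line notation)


Cycle decomposition: (1 3 2) (4 5)
Cycle lengths: 3, 2
Order = lcm(3, 2) = 6

ord(σ) = 6


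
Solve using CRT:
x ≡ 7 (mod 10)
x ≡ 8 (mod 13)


m₁ = 10, m₂ = 13, gcd = 1, so CRT applies. M = m₁·m₂ = 130
Let M₁ = M/m₁ = 13, M₂ = M/m₂ = 10
Find y₁ ≡ M₁⁻¹ (mod m₁): 13⁻¹ ≡ 7 (mod 10)
Find y₂ ≡ M₂⁻¹ (mod m₂): 10⁻¹ ≡ 4 (mod 13)
x = a₁·M₁·y₁ + a₂·M₂·y₂ = 7·13·7 + 8·10·4 = 957
Reduce mod 130: x ≡ 47
Check: 47 mod 10 = 7 ✓, 47 mod 13 = 8 ✓

x ≡ 47 (mod 130)


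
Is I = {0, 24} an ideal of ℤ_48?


Check ideal conditions for I = {0, 24} in ℤ_48:
(1) I is an additive subgroup? Yes
(2) For r ∈ ℤ_48 and a ∈ I: r·a ∈ I? Yes

Yes, I is an ideal of ℤ_48


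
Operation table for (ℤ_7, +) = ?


Elements: {0, 1, 2, 3, 4, 5, 6}
Operation: addition mod 7
Entry (a, b) = (a + b) mod 7

Cayley table:
  | 0 | 1 | 2 | 3 | 4 | 5 | 6
0 | 0 | 1 | 2 | 3 | 4 | 5 | 6
1 | 1 | 2 | 3 | 4 | 5 | 6 | 0
2 | 2 | 3 | 4 | 5 | 6 | 0 | 1
3 | 3 | 4 | 5 | 6 | 0 | 1 | 2
4 | 4 | 5 | 6 | 0 | 1 | 2 | 3
5 | 5 | 6 | 0 | 1 | 2 | 3 | 4
6 | 6 | 0 | 1 | 2 | 3 | 4 | 5


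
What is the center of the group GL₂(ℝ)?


Z(G) = {g ∈ G | gx = xg for all x ∈ G}
Only scalar multiples of the identity commute with all invertible matrices

Z(GL₂(ℝ)) = {aI : a ∈ ℝ, a ≠ 0}


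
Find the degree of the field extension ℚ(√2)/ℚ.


√2 has minimal polynomial x² - 2 (irreducible over ℚ since 2 is squarefree)

[ℚ(√2)/ℚ] = 2


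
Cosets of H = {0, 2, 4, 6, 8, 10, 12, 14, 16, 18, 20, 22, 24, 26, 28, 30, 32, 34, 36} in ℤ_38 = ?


H = {0, 2, 4, 6, 8, 10, 12, 14, 16, 18, 20, 22, 24, 26, 28, 30, 32, 34, 36}, |H| = 19
Number of cosets = |G|/|H| = 38/19 = 2
0 + H = {0, 2, 4, 6, 8, 10, 12, 14, 16, 18, 20, 22, 24, 26, 28, 30, 32, 34, 36}
1 + H = {1, 3, 5, 7, 9, 11, 13, 15, 17, 19, 21, 23, 25, 27, 29, 31, 33, 35, 37}

Cosets: 0+H={0,2,4,6,8,10,12,14,16,18,20,22,24,26,28,30,32,34,36}; 1+H={1,3,5,7,9,11,13,15,17,19,21,23,25,27,29,31,33,35,37}


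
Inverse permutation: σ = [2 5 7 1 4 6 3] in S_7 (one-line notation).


To find σ⁻¹, swap domain and range:
σ(1) = 2 → σ⁻¹(2) = 1
σ(2) = 5 → σ⁻¹(5) = 2
σ(3) = 7 → σ⁻¹(7) = 3
σ(4) = 1 → σ⁻¹(1) = 4
σ(5) = 4 → σ⁻¹(4) = 5
σ(6) = 6 → σ⁻¹(6) = 6
σ(7) = 3 → σ⁻¹(3) = 7

σ⁻¹ = [4 1 7 5 2 6 3]
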